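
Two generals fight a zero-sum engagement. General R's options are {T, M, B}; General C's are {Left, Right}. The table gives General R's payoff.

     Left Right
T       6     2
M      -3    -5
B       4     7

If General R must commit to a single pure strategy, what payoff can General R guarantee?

4

Row minima: T → 2, M → -5, B → 4.
The best of these is 4.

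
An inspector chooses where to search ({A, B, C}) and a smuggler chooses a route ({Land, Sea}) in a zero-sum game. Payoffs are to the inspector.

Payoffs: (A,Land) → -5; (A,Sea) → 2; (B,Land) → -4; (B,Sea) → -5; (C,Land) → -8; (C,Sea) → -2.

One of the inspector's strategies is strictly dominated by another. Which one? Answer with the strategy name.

A gives a strictly higher payoff than C against every column: -5 > -8, 2 > -2.
So C is strictly dominated and the inspector never plays it.

C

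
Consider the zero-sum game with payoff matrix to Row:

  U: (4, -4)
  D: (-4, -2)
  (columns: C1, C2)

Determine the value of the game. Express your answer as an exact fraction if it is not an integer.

-12/5

Row minima: U → -4, D → -4; maximin = -4.
Column maxima: C1 → 4, C2 → -2; minimax = -2.
-4 ≠ -2, so there is no saddle point; optimal play is mixed.
Let Row play U with probability p. Expected payoff against C1: 4p + (-4)(1−p) = 8p − 4; against C2: (-4)p + (-2)(1−p) = −2p − 2.
Setting these equal: 8p − 4 = −2p − 2 ⇒ 10p = 2 ⇒ p = 1/5, and the value is (8)·(1/5) − 4 = -12/5.
For Column: with q = P(C1), equating U's and D's payoffs gives 8q − 4 = −2q − 2 ⇒ q = 1/5.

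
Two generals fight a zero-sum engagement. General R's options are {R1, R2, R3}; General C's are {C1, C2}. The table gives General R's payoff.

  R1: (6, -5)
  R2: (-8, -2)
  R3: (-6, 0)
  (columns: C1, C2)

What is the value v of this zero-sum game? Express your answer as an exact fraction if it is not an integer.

-30/17

Row minima: R1 → -5, R2 → -8, R3 → -6; maximin = -5.
Column maxima: C1 → 6, C2 → 0; minimax = 0.
-5 ≠ 0, so there is no saddle point; optimal play is mixed.
R2 is strictly dominated by R3, so General R never plays it.
On the remaining 2×2 (R1, R3 vs C1, C2):
Let General R play R1 with probability p. Expected payoff against C1: 6p + (-6)(1−p) = 12p − 6; against C2: (-5)p + 0(1−p) = −5p.
Setting these equal: 12p − 6 = −5p ⇒ 17p = 6 ⇒ p = 6/17, and the value is (12)·(6/17) − 6 = -30/17.
For General C: with q = P(C1), equating R1's and R3's payoffs gives 11q − 5 = −6q ⇒ q = 5/17.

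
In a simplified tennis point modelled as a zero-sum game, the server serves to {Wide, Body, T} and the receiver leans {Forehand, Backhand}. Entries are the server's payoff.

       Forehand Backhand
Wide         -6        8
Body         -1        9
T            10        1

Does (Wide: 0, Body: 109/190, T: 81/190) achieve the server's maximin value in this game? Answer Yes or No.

No

Against Forehand this mix gives (109/190)·(-1) + (81/190)·10 = 701/190.
Against Backhand this mix gives (109/190)·9 + (81/190)·1 = 531/95.
The receiver will play Forehand, holding the server to 701/190. Shifting weight toward the row that does better against Forehand would raise this floor (the equalizing mix achieves 91/19 against both Forehand and Backhand), so the proposed strategy is not optimal.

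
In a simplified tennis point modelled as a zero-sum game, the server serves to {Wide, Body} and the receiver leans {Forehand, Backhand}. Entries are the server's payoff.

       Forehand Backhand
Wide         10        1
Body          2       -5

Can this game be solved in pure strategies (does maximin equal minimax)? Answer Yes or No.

Yes

Row minima: Wide → 1, Body → -5; maximin = 1.
Column maxima: Forehand → 10, Backhand → 1; minimax = 1.
maximin = minimax = 1, so a saddle point exists.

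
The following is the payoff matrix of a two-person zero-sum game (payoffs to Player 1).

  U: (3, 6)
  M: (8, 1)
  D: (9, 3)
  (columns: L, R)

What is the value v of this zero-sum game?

Row minima: U → 3, M → 1, D → 3; maximin = 3.
Column maxima: L → 9, R → 6; minimax = 6.
3 ≠ 6, so there is no saddle point; optimal play is mixed.
M is strictly dominated by D, so Player 1 never plays it.
On the remaining 2×2 (U, D vs L, R):
Let Player 1 play U with probability p. Expected payoff against L: 3p + 9(1−p) = −6p + 9; against R: 6p + 3(1−p) = 3p + 3.
Setting these equal: −6p + 9 = 3p + 3 ⇒ −9p = -6 ⇒ p = 2/3, and the value is (-6)·(2/3) + 9 = 5.
For Player 2: with q = P(L), equating U's and D's payoffs gives −3q + 6 = 6q + 3 ⇒ q = 1/3.

5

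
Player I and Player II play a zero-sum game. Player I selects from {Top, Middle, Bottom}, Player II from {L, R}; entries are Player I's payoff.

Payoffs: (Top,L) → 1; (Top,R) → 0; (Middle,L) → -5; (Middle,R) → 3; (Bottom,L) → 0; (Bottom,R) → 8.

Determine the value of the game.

Row minima: Top → 0, Middle → -5, Bottom → 0; maximin = 0.
Column maxima: L → 1, R → 8; minimax = 1.
0 ≠ 1, so there is no saddle point; optimal play is mixed.
Middle is strictly dominated by Bottom, so Player I never plays it.
On the remaining 2×2 (Top, Bottom vs L, R):
Let Player I play Top with probability p. Expected payoff against L: 1p + 0(1−p) = p; against R: 0p + 8(1−p) = −8p + 8.
Setting these equal: p = −8p + 8 ⇒ 9p = 8 ⇒ p = 8/9, and the value is (1)·(8/9) = 8/9.
For Player II: with q = P(L), equating Top's and Bottom's payoffs gives q = −8q + 8 ⇒ q = 8/9.

8/9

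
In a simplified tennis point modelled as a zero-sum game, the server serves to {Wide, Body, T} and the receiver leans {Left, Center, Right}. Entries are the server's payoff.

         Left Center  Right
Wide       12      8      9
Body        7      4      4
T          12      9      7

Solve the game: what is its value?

25/3

Row minima: Wide → 8, Body → 4, T → 7; maximin = 8.
Column maxima: Left → 12, Center → 9, Right → 9; minimax = 9.
8 ≠ 9, so there is no saddle point; optimal play is mixed.
Body is strictly dominated by Wide, so the server never plays it.
Left is strictly dominated by Center (it gives the server strictly more in every row), so the receiver never plays it.
On the remaining 2×2 (Wide, T vs Center, Right):
Let the server play Wide with probability p. Expected payoff against Center: 8p + 9(1−p) = −p + 9; against Right: 9p + 7(1−p) = 2p + 7.
Setting these equal: −p + 9 = 2p + 7 ⇒ −3p = -2 ⇒ p = 2/3, and the value is (-1)·(2/3) + 9 = 25/3.
For the receiver: with q = P(Center), equating Wide's and T's payoffs gives −q + 9 = 2q + 7 ⇒ q = 2/3.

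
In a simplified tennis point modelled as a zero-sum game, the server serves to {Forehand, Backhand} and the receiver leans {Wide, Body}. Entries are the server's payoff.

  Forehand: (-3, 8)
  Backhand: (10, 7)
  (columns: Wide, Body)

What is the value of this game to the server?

101/14

Row minima: Forehand → -3, Backhand → 7; maximin = 7.
Column maxima: Wide → 10, Body → 8; minimax = 8.
7 ≠ 8, so there is no saddle point; optimal play is mixed.
Let the server play Forehand with probability p. Expected payoff against Wide: (-3)p + 10(1−p) = −13p + 10; against Body: 8p + 7(1−p) = p + 7.
Setting these equal: −13p + 10 = p + 7 ⇒ −14p = -3 ⇒ p = 3/14, and the value is (-13)·(3/14) + 10 = 101/14.
For the receiver: with q = P(Wide), equating Forehand's and Backhand's payoffs gives −11q + 8 = 3q + 7 ⇒ q = 1/14.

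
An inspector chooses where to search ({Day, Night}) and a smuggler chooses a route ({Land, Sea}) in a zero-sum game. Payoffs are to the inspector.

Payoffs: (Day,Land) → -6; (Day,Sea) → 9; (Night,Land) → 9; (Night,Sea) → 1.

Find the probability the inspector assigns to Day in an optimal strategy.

8/23

Row minima: Day → -6, Night → 1; maximin = 1.
Column maxima: Land → 9, Sea → 9; minimax = 9.
1 ≠ 9, so there is no saddle point; optimal play is mixed.
Let the inspector play Day with probability p. Expected payoff against Land: (-6)p + 9(1−p) = −15p + 9; against Sea: 9p + 1(1−p) = 8p + 1.
Setting these equal: −15p + 9 = 8p + 1 ⇒ −23p = -8 ⇒ p = 8/23, and the value is (-15)·(8/23) + 9 = 87/23.
For the smuggler: with q = P(Land), equating Day's and Night's payoffs gives −15q + 9 = 8q + 1 ⇒ q = 8/23.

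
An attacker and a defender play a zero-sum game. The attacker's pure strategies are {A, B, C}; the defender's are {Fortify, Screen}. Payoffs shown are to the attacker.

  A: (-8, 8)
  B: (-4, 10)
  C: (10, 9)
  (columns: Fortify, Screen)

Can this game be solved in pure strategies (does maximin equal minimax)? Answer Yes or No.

No

Row minima: A → -8, B → -4, C → 9; maximin = 9.
Column maxima: Fortify → 10, Screen → 10; minimax = 10.
9 ≠ 10, so no pure-strategy equilibrium exists.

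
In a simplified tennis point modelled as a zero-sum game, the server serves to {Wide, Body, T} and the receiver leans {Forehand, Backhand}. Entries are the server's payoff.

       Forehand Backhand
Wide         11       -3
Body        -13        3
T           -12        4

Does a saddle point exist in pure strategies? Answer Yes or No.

Row minima: Wide → -3, Body → -13, T → -12; maximin = -3.
Column maxima: Forehand → 11, Backhand → 4; minimax = 4.
-3 ≠ 4, so no pure-strategy equilibrium exists.

No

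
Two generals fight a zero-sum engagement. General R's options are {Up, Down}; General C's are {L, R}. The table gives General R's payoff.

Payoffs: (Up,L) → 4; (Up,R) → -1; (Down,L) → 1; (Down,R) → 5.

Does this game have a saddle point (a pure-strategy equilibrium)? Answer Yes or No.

No

Row minima: Up → -1, Down → 1; maximin = 1.
Column maxima: L → 4, R → 5; minimax = 4.
1 ≠ 4, so no pure-strategy equilibrium exists.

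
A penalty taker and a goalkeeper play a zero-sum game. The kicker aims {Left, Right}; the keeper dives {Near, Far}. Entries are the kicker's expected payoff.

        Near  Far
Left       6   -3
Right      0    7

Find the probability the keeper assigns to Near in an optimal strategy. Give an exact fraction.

5/8

Row minima: Left → -3, Right → 0; maximin = 0.
Column maxima: Near → 6, Far → 7; minimax = 6.
0 ≠ 6, so there is no saddle point; optimal play is mixed.
Let the kicker play Left with probability p. Expected payoff against Near: 6p + 0(1−p) = 6p; against Far: (-3)p + 7(1−p) = −10p + 7.
Setting these equal: 6p = −10p + 7 ⇒ 16p = 7 ⇒ p = 7/16, and the value is (6)·(7/16) = 21/8.
For the keeper: with q = P(Near), equating Left's and Right's payoffs gives 9q − 3 = −7q + 7 ⇒ q = 5/8.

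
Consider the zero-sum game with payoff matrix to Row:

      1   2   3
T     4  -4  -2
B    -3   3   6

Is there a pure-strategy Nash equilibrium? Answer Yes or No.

No

Row minima: T → -4, B → -3; maximin = -3.
Column maxima: 1 → 4, 2 → 3, 3 → 6; minimax = 3.
-3 ≠ 3, so no pure-strategy equilibrium exists.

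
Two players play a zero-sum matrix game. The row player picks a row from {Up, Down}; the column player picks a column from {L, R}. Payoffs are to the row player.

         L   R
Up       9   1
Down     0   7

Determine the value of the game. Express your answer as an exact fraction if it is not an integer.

Row minima: Up → 1, Down → 0; maximin = 1.
Column maxima: L → 9, R → 7; minimax = 7.
1 ≠ 7, so there is no saddle point; optimal play is mixed.
Let the row player play Up with probability p. Expected payoff against L: 9p + 0(1−p) = 9p; against R: 1p + 7(1−p) = −6p + 7.
Setting these equal: 9p = −6p + 7 ⇒ 15p = 7 ⇒ p = 7/15, and the value is (9)·(7/15) = 21/5.
For the column player: with q = P(L), equating Up's and Down's payoffs gives 8q + 1 = −7q + 7 ⇒ q = 2/5.

21/5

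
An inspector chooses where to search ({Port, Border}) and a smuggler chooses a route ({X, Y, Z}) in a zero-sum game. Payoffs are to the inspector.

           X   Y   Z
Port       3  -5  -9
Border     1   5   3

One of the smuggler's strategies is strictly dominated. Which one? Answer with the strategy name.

Z holds the inspector's payoff strictly below Y in every row: -9 < -5, 3 < 5.
So Y is strictly dominated for the smuggler.

Y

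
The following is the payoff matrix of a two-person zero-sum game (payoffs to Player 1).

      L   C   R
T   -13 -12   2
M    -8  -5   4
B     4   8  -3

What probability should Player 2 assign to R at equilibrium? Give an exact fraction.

Row minima: T → -13, M → -8, B → -3; maximin = -3.
Column maxima: L → 4, C → 8, R → 4; minimax = 4.
-3 ≠ 4, so there is no saddle point; optimal play is mixed.
T is strictly dominated by M, so Player 1 never plays it.
C is strictly dominated by L (it gives Player 1 strictly more in every row), so Player 2 never plays it.
On the remaining 2×2 (M, B vs L, R):
Let Player 1 play M with probability p. Expected payoff against L: (-8)p + 4(1−p) = −12p + 4; against R: 4p + (-3)(1−p) = 7p − 3.
Setting these equal: −12p + 4 = 7p − 3 ⇒ −19p = -7 ⇒ p = 7/19, and the value is (-12)·(7/19) + 4 = -8/19.
For Player 2: with q = P(L), equating M's and B's payoffs gives −12q + 4 = 7q − 3 ⇒ q = 7/19.

12/19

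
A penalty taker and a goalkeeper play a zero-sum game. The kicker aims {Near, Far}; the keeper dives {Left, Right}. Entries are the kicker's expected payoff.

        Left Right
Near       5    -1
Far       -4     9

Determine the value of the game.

41/19

Row minima: Near → -1, Far → -4; maximin = -1.
Column maxima: Left → 5, Right → 9; minimax = 5.
-1 ≠ 5, so there is no saddle point; optimal play is mixed.
Let the kicker play Near with probability p. Expected payoff against Left: 5p + (-4)(1−p) = 9p − 4; against Right: (-1)p + 9(1−p) = −10p + 9.
Setting these equal: 9p − 4 = −10p + 9 ⇒ 19p = 13 ⇒ p = 13/19, and the value is (9)·(13/19) − 4 = 41/19.
For the keeper: with q = P(Left), equating Near's and Far's payoffs gives 6q − 1 = −13q + 9 ⇒ q = 10/19.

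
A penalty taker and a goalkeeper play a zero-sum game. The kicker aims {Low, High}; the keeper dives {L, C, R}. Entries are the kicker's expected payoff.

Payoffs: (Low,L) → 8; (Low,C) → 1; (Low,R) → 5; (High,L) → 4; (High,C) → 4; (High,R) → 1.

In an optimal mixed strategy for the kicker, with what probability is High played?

4/7

Row minima: Low → 1, High → 1; maximin = 1.
Column maxima: L → 8, C → 4, R → 5; minimax = 4.
1 ≠ 4, so there is no saddle point; optimal play is mixed.
L is strictly dominated by R (it gives the kicker strictly more in every row), so the keeper never plays it.
On the remaining 2×2 (Low, High vs C, R):
Let the kicker play Low with probability p. Expected payoff against C: 1p + 4(1−p) = −3p + 4; against R: 5p + 1(1−p) = 4p + 1.
Setting these equal: −3p + 4 = 4p + 1 ⇒ −7p = -3 ⇒ p = 3/7, and the value is (-3)·(3/7) + 4 = 19/7.
For the keeper: with q = P(C), equating Low's and High's payoffs gives −4q + 5 = 3q + 1 ⇒ q = 4/7.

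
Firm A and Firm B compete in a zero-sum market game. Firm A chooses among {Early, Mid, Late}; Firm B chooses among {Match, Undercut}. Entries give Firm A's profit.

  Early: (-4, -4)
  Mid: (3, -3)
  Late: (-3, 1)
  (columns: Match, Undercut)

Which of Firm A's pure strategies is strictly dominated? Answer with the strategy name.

Mid gives a strictly higher payoff than Early against every column: 3 > -4, -3 > -4.
So Early is strictly dominated and Firm A never plays it.

Early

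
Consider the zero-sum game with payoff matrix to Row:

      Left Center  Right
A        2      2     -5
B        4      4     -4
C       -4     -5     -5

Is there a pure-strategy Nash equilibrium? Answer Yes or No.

Row minima: A → -5, B → -4, C → -5; maximin = -4.
Column maxima: Left → 4, Center → 4, Right → -4; minimax = -4.
maximin = minimax = -4, so a saddle point exists.

Yes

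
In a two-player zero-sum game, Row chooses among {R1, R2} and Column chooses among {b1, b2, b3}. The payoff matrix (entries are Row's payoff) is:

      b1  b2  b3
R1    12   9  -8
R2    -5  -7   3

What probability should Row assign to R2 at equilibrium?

Row minima: R1 → -8, R2 → -7; maximin = -7.
Column maxima: b1 → 12, b2 → 9, b3 → 3; minimax = 3.
-7 ≠ 3, so there is no saddle point; optimal play is mixed.
b1 is strictly dominated by b2 (it gives Row strictly more in every row), so Column never plays it.
On the remaining 2×2 (R1, R2 vs b2, b3):
Let Row play R1 with probability p. Expected payoff against b2: 9p + (-7)(1−p) = 16p − 7; against b3: (-8)p + 3(1−p) = −11p + 3.
Setting these equal: 16p − 7 = −11p + 3 ⇒ 27p = 10 ⇒ p = 10/27, and the value is (16)·(10/27) − 7 = -29/27.
For Column: with q = P(b2), equating R1's and R2's payoffs gives 17q − 8 = −10q + 3 ⇒ q = 11/27.

17/27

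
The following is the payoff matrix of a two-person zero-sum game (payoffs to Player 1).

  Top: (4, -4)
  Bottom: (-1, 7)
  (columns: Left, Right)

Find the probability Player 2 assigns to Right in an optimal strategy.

Row minima: Top → -4, Bottom → -1; maximin = -1.
Column maxima: Left → 4, Right → 7; minimax = 4.
-1 ≠ 4, so there is no saddle point; optimal play is mixed.
Let Player 1 play Top with probability p. Expected payoff against Left: 4p + (-1)(1−p) = 5p − 1; against Right: (-4)p + 7(1−p) = −11p + 7.
Setting these equal: 5p − 1 = −11p + 7 ⇒ 16p = 8 ⇒ p = 1/2, and the value is (5)·(1/2) − 1 = 3/2.
For Player 2: with q = P(Left), equating Top's and Bottom's payoffs gives 8q − 4 = −8q + 7 ⇒ q = 11/16.

5/16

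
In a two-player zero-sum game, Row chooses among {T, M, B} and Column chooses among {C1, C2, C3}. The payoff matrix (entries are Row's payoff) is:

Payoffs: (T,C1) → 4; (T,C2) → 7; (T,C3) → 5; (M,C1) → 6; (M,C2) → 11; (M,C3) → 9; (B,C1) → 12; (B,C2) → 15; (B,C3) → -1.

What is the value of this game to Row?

57/8

Row minima: T → 4, M → 6, B → -1; maximin = 6.
Column maxima: C1 → 12, C2 → 15, C3 → 9; minimax = 9.
6 ≠ 9, so there is no saddle point; optimal play is mixed.
T is strictly dominated by M, so Row never plays it.
C2 is strictly dominated by C1 (it gives Row strictly more in every row), so Column never plays it.
On the remaining 2×2 (M, B vs C1, C3):
Let Row play M with probability p. Expected payoff against C1: 6p + 12(1−p) = −6p + 12; against C3: 9p + (-1)(1−p) = 10p − 1.
Setting these equal: −6p + 12 = 10p − 1 ⇒ −16p = -13 ⇒ p = 13/16, and the value is (-6)·(13/16) + 12 = 57/8.
For Column: with q = P(C1), equating M's and B's payoffs gives −3q + 9 = 13q − 1 ⇒ q = 5/8.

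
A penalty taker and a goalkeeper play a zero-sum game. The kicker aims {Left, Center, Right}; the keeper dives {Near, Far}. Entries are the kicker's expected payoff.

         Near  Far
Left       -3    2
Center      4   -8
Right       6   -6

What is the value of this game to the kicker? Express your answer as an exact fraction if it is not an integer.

Row minima: Left → -3, Center → -8, Right → -6; maximin = -3.
Column maxima: Near → 6, Far → 2; minimax = 2.
-3 ≠ 2, so there is no saddle point; optimal play is mixed.
Center is strictly dominated by Right, so the kicker never plays it.
On the remaining 2×2 (Left, Right vs Near, Far):
Let the kicker play Left with probability p. Expected payoff against Near: (-3)p + 6(1−p) = −9p + 6; against Far: 2p + (-6)(1−p) = 8p − 6.
Setting these equal: −9p + 6 = 8p − 6 ⇒ −17p = -12 ⇒ p = 12/17, and the value is (-9)·(12/17) + 6 = -6/17.
For the keeper: with q = P(Near), equating Left's and Right's payoffs gives −5q + 2 = 12q − 6 ⇒ q = 8/17.

-6/17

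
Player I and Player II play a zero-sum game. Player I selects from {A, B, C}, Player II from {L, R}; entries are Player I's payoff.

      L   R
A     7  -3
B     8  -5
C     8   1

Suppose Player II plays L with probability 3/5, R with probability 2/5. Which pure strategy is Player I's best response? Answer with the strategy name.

Expected payoff of A: (3/5)·7 + (2/5)·(-3) = 3.
Expected payoff of B: (3/5)·8 + (2/5)·(-5) = 14/5.
Expected payoff of C: (3/5)·8 + (2/5)·1 = 26/5.
The largest is 26/5, so Player I's best response is C.

C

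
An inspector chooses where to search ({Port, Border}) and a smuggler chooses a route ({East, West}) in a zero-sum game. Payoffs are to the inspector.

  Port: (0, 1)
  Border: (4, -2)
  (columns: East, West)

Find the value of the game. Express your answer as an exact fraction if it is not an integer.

Row minima: Port → 0, Border → -2; maximin = 0.
Column maxima: East → 4, West → 1; minimax = 1.
0 ≠ 1, so there is no saddle point; optimal play is mixed.
Let the inspector play Port with probability p. Expected payoff against East: 0p + 4(1−p) = −4p + 4; against West: 1p + (-2)(1−p) = 3p − 2.
Setting these equal: −4p + 4 = 3p − 2 ⇒ −7p = -6 ⇒ p = 6/7, and the value is (-4)·(6/7) + 4 = 4/7.
For the smuggler: with q = P(East), equating Port's and Border's payoffs gives −q + 1 = 6q − 2 ⇒ q = 3/7.

4/7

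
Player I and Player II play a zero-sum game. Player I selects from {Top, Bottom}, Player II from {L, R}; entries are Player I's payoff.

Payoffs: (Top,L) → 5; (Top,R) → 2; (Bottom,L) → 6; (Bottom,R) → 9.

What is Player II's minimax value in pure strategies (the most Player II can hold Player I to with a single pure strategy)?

Column maxima: L → 6, R → 9.
The smallest of these is 6.

6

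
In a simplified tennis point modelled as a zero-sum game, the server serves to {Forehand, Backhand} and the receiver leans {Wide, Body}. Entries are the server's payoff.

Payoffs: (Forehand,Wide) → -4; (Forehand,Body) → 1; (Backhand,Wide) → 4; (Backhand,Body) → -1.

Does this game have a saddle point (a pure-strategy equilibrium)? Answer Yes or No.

Row minima: Forehand → -4, Backhand → -1; maximin = -1.
Column maxima: Wide → 4, Body → 1; minimax = 1.
-1 ≠ 1, so no pure-strategy equilibrium exists.

No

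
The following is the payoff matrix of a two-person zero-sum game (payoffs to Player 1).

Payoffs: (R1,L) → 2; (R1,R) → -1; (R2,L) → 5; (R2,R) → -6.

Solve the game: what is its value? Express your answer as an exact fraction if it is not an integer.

Row minima: R1 → -1, R2 → -6; maximin = -1.
Column maxima: L → 5, R → -1; minimax = -1.
Since maximin = minimax = -1, there is a saddle point and the value is -1.

-1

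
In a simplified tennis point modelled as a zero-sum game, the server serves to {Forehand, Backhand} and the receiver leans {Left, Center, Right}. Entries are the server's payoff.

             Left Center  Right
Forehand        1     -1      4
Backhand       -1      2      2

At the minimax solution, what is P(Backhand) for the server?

2/5

Row minima: Forehand → -1, Backhand → -1; maximin = -1.
Column maxima: Left → 1, Center → 2, Right → 4; minimax = 1.
-1 ≠ 1, so there is no saddle point; optimal play is mixed.
Right is strictly dominated by Left (it gives the server strictly more in every row), so the receiver never plays it.
On the remaining 2×2 (Forehand, Backhand vs Left, Center):
Let the server play Forehand with probability p. Expected payoff against Left: 1p + (-1)(1−p) = 2p − 1; against Center: (-1)p + 2(1−p) = −3p + 2.
Setting these equal: 2p − 1 = −3p + 2 ⇒ 5p = 3 ⇒ p = 3/5, and the value is (2)·(3/5) − 1 = 1/5.
For the receiver: with q = P(Left), equating Forehand's and Backhand's payoffs gives 2q − 1 = −3q + 2 ⇒ q = 3/5.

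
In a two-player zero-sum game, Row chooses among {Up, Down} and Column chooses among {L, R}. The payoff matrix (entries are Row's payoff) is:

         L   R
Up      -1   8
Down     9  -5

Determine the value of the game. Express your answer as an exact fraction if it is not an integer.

67/23

Row minima: Up → -1, Down → -5; maximin = -1.
Column maxima: L → 9, R → 8; minimax = 8.
-1 ≠ 8, so there is no saddle point; optimal play is mixed.
Let Row play Up with probability p. Expected payoff against L: (-1)p + 9(1−p) = −10p + 9; against R: 8p + (-5)(1−p) = 13p − 5.
Setting these equal: −10p + 9 = 13p − 5 ⇒ −23p = -14 ⇒ p = 14/23, and the value is (-10)·(14/23) + 9 = 67/23.
For Column: with q = P(L), equating Up's and Down's payoffs gives −9q + 8 = 14q − 5 ⇒ q = 13/23.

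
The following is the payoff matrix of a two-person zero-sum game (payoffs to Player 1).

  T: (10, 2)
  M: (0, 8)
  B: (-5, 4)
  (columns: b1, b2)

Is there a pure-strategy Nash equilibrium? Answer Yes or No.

Row minima: T → 2, M → 0, B → -5; maximin = 2.
Column maxima: b1 → 10, b2 → 8; minimax = 8.
2 ≠ 8, so no pure-strategy equilibrium exists.

No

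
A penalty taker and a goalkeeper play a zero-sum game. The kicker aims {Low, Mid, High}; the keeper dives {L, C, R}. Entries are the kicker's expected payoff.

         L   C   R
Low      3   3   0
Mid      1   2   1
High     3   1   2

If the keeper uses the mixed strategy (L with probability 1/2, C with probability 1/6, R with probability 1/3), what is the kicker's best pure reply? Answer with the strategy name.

High

Expected payoff of Low: (1/2)·3 + (1/6)·3 + (1/3)·0 = 2.
Expected payoff of Mid: (1/2)·1 + (1/6)·2 + (1/3)·1 = 7/6.
Expected payoff of High: (1/2)·3 + (1/6)·1 + (1/3)·2 = 7/3.
The largest is 7/3, so the kicker's best response is High.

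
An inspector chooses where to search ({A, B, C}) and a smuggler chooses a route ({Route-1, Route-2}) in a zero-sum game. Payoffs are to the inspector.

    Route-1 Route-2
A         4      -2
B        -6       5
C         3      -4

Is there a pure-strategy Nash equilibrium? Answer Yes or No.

Row minima: A → -2, B → -6, C → -4; maximin = -2.
Column maxima: Route-1 → 4, Route-2 → 5; minimax = 4.
-2 ≠ 4, so no pure-strategy equilibrium exists.

No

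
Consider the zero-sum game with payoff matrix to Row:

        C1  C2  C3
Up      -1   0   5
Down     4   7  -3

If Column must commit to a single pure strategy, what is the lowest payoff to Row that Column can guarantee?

Column maxima: C1 → 4, C2 → 7, C3 → 5.
The smallest of these is 4.

4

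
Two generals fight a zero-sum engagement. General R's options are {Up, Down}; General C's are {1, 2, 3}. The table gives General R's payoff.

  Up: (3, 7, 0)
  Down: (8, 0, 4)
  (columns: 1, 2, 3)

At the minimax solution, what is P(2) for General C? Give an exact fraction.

4/11

Row minima: Up → 0, Down → 0; maximin = 0.
Column maxima: 1 → 8, 2 → 7, 3 → 4; minimax = 4.
0 ≠ 4, so there is no saddle point; optimal play is mixed.
1 is strictly dominated by 3 (it gives General R strictly more in every row), so General C never plays it.
On the remaining 2×2 (Up, Down vs 2, 3):
Let General R play Up with probability p. Expected payoff against 2: 7p + 0(1−p) = 7p; against 3: 0p + 4(1−p) = −4p + 4.
Setting these equal: 7p = −4p + 4 ⇒ 11p = 4 ⇒ p = 4/11, and the value is (7)·(4/11) = 28/11.
For General C: with q = P(2), equating Up's and Down's payoffs gives 7q = −4q + 4 ⇒ q = 4/11.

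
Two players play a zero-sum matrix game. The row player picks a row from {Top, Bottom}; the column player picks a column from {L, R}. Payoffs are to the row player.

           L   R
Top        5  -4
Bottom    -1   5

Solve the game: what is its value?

Row minima: Top → -4, Bottom → -1; maximin = -1.
Column maxima: L → 5, R → 5; minimax = 5.
-1 ≠ 5, so there is no saddle point; optimal play is mixed.
Let the row player play Top with probability p. Expected payoff against L: 5p + (-1)(1−p) = 6p − 1; against R: (-4)p + 5(1−p) = −9p + 5.
Setting these equal: 6p − 1 = −9p + 5 ⇒ 15p = 6 ⇒ p = 2/5, and the value is (6)·(2/5) − 1 = 7/5.
For the column player: with q = P(L), equating Top's and Bottom's payoffs gives 9q − 4 = −6q + 5 ⇒ q = 3/5.

7/5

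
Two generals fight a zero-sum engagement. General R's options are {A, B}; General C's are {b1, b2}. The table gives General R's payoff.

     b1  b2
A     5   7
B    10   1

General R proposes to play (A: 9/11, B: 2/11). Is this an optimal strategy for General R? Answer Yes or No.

Yes

Against b1 this mix gives (9/11)·5 + (2/11)·10 = 65/11.
Against b2 this mix gives (9/11)·7 + (2/11)·1 = 65/11.
All of General C's active replies (b1, b2) yield 65/11, and no column does worse for General R. The mix makes General C indifferent and guarantees 65/11, so it is optimal.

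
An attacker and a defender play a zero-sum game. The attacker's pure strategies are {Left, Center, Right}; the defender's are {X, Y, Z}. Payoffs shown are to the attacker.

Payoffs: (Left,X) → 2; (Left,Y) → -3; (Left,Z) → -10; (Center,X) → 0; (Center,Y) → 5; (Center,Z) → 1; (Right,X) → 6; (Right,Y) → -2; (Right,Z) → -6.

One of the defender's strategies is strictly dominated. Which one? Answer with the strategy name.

Y

Z holds the attacker's payoff strictly below Y in every row: -10 < -3, 1 < 5, -6 < -2.
So Y is strictly dominated for the defender.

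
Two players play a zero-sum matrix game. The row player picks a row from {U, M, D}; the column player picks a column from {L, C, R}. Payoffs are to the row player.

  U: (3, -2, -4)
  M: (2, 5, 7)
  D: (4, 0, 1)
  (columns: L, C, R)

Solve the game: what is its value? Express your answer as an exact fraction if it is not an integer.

20/7

Row minima: U → -4, M → 2, D → 0; maximin = 2.
Column maxima: L → 4, C → 5, R → 7; minimax = 4.
2 ≠ 4, so there is no saddle point; optimal play is mixed.
U is strictly dominated by D, so the row player never plays it.
With U eliminated, R is strictly dominated by C (it gives the row player strictly more in every remaining row), so the column player never plays it.
On the remaining 2×2 (M, D vs L, C):
Let the row player play M with probability p. Expected payoff against L: 2p + 4(1−p) = −2p + 4; against C: 5p + 0(1−p) = 5p.
Setting these equal: −2p + 4 = 5p ⇒ −7p = -4 ⇒ p = 4/7, and the value is (-2)·(4/7) + 4 = 20/7.
For the column player: with q = P(L), equating M's and D's payoffs gives −3q + 5 = 4q ⇒ q = 5/7.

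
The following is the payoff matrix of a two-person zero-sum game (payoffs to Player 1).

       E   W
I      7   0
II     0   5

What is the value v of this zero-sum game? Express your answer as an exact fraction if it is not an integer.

Row minima: I → 0, II → 0; maximin = 0.
Column maxima: E → 7, W → 5; minimax = 5.
0 ≠ 5, so there is no saddle point; optimal play is mixed.
Let Player 1 play I with probability p. Expected payoff against E: 7p + 0(1−p) = 7p; against W: 0p + 5(1−p) = −5p + 5.
Setting these equal: 7p = −5p + 5 ⇒ 12p = 5 ⇒ p = 5/12, and the value is (7)·(5/12) = 35/12.
For Player 2: with q = P(E), equating I's and II's payoffs gives 7q = −5q + 5 ⇒ q = 5/12.

35/12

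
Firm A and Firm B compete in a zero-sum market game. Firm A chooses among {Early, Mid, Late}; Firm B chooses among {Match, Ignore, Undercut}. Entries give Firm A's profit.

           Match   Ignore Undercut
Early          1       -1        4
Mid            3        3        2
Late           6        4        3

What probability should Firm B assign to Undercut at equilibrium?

Row minima: Early → -1, Mid → 2, Late → 3; maximin = 3.
Column maxima: Match → 6, Ignore → 4, Undercut → 4; minimax = 4.
3 ≠ 4, so there is no saddle point; optimal play is mixed.
Mid is strictly dominated by Late, so Firm A never plays it.
With Mid eliminated, Match is strictly dominated by Ignore (it gives Firm A strictly more in every remaining row), so Firm B never plays it.
On the remaining 2×2 (Early, Late vs Ignore, Undercut):
Let Firm A play Early with probability p. Expected payoff against Ignore: (-1)p + 4(1−p) = −5p + 4; against Undercut: 4p + 3(1−p) = p + 3.
Setting these equal: −5p + 4 = p + 3 ⇒ −6p = -1 ⇒ p = 1/6, and the value is (-5)·(1/6) + 4 = 19/6.
For Firm B: with q = P(Ignore), equating Early's and Late's payoffs gives −5q + 4 = q + 3 ⇒ q = 1/6.

5/6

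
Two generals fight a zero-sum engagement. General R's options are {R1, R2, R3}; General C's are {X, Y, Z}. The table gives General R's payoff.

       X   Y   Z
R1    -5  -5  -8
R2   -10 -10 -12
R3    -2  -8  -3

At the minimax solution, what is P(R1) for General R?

Row minima: R1 → -8, R2 → -12, R3 → -8; maximin = -8.
Column maxima: X → -2, Y → -5, Z → -3; minimax = -5.
-8 ≠ -5, so there is no saddle point; optimal play is mixed.
R2 is strictly dominated by R1, so General R never plays it.
X is strictly dominated by Z (it gives General R strictly more in every row), so General C never plays it.
On the remaining 2×2 (R1, R3 vs Y, Z):
Let General R play R1 with probability p. Expected payoff against Y: (-5)p + (-8)(1−p) = 3p − 8; against Z: (-8)p + (-3)(1−p) = −5p − 3.
Setting these equal: 3p − 8 = −5p − 3 ⇒ 8p = 5 ⇒ p = 5/8, and the value is (3)·(5/8) − 8 = -49/8.
For General C: with q = P(Y), equating R1's and R3's payoffs gives 3q − 8 = −5q − 3 ⇒ q = 5/8.

5/8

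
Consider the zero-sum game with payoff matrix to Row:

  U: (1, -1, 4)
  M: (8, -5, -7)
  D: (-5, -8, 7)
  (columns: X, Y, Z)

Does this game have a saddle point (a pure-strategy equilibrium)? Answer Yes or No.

Row minima: U → -1, M → -7, D → -8; maximin = -1.
Column maxima: X → 8, Y → -1, Z → 7; minimax = -1.
maximin = minimax = -1, so a saddle point exists.

Yes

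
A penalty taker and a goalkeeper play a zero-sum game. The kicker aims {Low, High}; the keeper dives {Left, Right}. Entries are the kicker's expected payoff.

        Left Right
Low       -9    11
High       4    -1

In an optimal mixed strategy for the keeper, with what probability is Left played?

12/25

Row minima: Low → -9, High → -1; maximin = -1.
Column maxima: Left → 4, Right → 11; minimax = 4.
-1 ≠ 4, so there is no saddle point; optimal play is mixed.
Let the kicker play Low with probability p. Expected payoff against Left: (-9)p + 4(1−p) = −13p + 4; against Right: 11p + (-1)(1−p) = 12p − 1.
Setting these equal: −13p + 4 = 12p − 1 ⇒ −25p = -5 ⇒ p = 1/5, and the value is (-13)·(1/5) + 4 = 7/5.
For the keeper: with q = P(Left), equating Low's and High's payoffs gives −20q + 11 = 5q − 1 ⇒ q = 12/25.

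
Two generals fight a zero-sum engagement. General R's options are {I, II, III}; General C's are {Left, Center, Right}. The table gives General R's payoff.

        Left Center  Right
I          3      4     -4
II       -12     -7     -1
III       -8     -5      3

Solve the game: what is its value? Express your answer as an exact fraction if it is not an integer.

-23/18

Row minima: I → -4, II → -12, III → -8; maximin = -4.
Column maxima: Left → 3, Center → 4, Right → 3; minimax = 3.
-4 ≠ 3, so there is no saddle point; optimal play is mixed.
II is strictly dominated by III, so General R never plays it.
Center is strictly dominated by Left (it gives General R strictly more in every row), so General C never plays it.
On the remaining 2×2 (I, III vs Left, Right):
Let General R play I with probability p. Expected payoff against Left: 3p + (-8)(1−p) = 11p − 8; against Right: (-4)p + 3(1−p) = −7p + 3.
Setting these equal: 11p − 8 = −7p + 3 ⇒ 18p = 11 ⇒ p = 11/18, and the value is (11)·(11/18) − 8 = -23/18.
For General C: with q = P(Left), equating I's and III's payoffs gives 7q − 4 = −11q + 3 ⇒ q = 7/18.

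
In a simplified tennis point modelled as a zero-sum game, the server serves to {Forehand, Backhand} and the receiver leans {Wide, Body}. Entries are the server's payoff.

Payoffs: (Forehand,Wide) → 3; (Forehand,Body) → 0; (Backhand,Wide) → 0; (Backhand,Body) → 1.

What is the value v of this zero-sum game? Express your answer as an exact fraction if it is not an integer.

Row minima: Forehand → 0, Backhand → 0; maximin = 0.
Column maxima: Wide → 3, Body → 1; minimax = 1.
0 ≠ 1, so there is no saddle point; optimal play is mixed.
Let the server play Forehand with probability p. Expected payoff against Wide: 3p + 0(1−p) = 3p; against Body: 0p + 1(1−p) = −p + 1.
Setting these equal: 3p = −p + 1 ⇒ 4p = 1 ⇒ p = 1/4, and the value is (3)·(1/4) = 3/4.
For the receiver: with q = P(Wide), equating Forehand's and Backhand's payoffs gives 3q = −q + 1 ⇒ q = 1/4.

3/4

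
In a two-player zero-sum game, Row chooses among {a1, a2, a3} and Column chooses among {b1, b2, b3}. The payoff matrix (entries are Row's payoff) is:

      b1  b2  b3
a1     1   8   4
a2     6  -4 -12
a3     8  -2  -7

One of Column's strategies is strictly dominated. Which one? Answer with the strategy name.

b2

b3 holds Row's payoff strictly below b2 in every row: 4 < 8, -12 < -4, -7 < -2.
So b2 is strictly dominated for Column.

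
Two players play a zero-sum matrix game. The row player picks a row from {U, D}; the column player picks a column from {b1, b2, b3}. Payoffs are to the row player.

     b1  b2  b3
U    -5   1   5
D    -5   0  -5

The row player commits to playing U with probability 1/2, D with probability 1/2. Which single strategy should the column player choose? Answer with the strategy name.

b1

If the column player plays b1, the row player's expected payoff is (1/2)·(-5) + (1/2)·(-5) = -5.
If the column player plays b2, the row player's expected payoff is (1/2)·1 + (1/2)·0 = 1/2.
If the column player plays b3, the row player's expected payoff is (1/2)·5 + (1/2)·(-5) = 0.
The column player minimizes the row player's payoff; the smallest is -5, so the best response is b1.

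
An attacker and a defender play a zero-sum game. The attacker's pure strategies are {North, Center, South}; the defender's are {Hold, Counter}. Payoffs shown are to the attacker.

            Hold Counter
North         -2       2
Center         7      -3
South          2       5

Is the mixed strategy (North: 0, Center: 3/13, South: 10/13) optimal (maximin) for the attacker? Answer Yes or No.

Yes

Against Hold this mix gives (3/13)·7 + (10/13)·2 = 41/13.
Against Counter this mix gives (3/13)·(-3) + (10/13)·5 = 41/13.
All of the defender's active replies (Hold, Counter) yield 41/13, and no column does worse for the attacker. The mix makes the defender indifferent and guarantees 41/13, so it is optimal.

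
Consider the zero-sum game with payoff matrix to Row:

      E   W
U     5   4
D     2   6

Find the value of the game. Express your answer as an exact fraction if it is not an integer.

22/5

Row minima: U → 4, D → 2; maximin = 4.
Column maxima: E → 5, W → 6; minimax = 5.
4 ≠ 5, so there is no saddle point; optimal play is mixed.
Let Row play U with probability p. Expected payoff against E: 5p + 2(1−p) = 3p + 2; against W: 4p + 6(1−p) = −2p + 6.
Setting these equal: 3p + 2 = −2p + 6 ⇒ 5p = 4 ⇒ p = 4/5, and the value is (3)·(4/5) + 2 = 22/5.
For Column: with q = P(E), equating U's and D's payoffs gives q + 4 = −4q + 6 ⇒ q = 2/5.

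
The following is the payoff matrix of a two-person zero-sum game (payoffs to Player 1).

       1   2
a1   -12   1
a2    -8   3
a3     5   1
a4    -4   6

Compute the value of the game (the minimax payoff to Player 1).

17/7

Row minima: a1 → -12, a2 → -8, a3 → 1, a4 → -4; maximin = 1.
Column maxima: 1 → 5, 2 → 6; minimax = 5.
1 ≠ 5, so there is no saddle point; optimal play is mixed.
a1 is strictly dominated by a2, so Player 1 never plays it.
a2 is strictly dominated by a4, so Player 1 never plays it.
On the remaining 2×2 (a3, a4 vs 1, 2):
Let Player 1 play a3 with probability p. Expected payoff against 1: 5p + (-4)(1−p) = 9p − 4; against 2: 1p + 6(1−p) = −5p + 6.
Setting these equal: 9p − 4 = −5p + 6 ⇒ 14p = 10 ⇒ p = 5/7, and the value is (9)·(5/7) − 4 = 17/7.
For Player 2: with q = P(1), equating a3's and a4's payoffs gives 4q + 1 = −10q + 6 ⇒ q = 5/14.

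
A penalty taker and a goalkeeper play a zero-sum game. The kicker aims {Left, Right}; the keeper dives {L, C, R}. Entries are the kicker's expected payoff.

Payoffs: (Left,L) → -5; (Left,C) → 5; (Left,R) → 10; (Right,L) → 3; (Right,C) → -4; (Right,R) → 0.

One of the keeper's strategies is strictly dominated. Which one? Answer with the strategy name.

R

C holds the kicker's payoff strictly below R in every row: 5 < 10, -4 < 0.
So R is strictly dominated for the keeper.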